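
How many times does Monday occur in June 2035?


June 2035 has 30 days
Anchor: Jan 1, 2035. With p = 2035 - 1 = 2034: (p + p//4 - p//100 + p//400) mod 7 = (2034 + 508 - 20 + 5) mod 7 = 2527 mod 7 = 0 -> Monday (Mon=0 ... Sun=6)
Days before June (Jan-May): 151; June 1 index = (0 + 151) mod 7 = 4 -> Friday
First Monday is June 4
Mondays: 4, 11, 18, 25

4 Mondays


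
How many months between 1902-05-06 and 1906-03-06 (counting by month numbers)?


From May 1902 to March 1906
4 years * 12 = 48 months, minus 2 months = 46

46 months


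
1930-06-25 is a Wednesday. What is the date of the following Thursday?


Current: Wednesday
Target: Thursday
Days ahead: 1

Next Thursday: 1930-06-26


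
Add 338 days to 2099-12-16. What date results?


Start: 2099-12-16, add 338 days
December 2099 has 31 days: 31 - 16 = 15 days to December 31 -> 323 left
January 2100 has 31 days -> 292 left
February 2100 has 28 days -> 264 left
March 2100 has 31 days -> 233 left
April 2100 has 30 days -> 203 left
May 2100 has 31 days -> 172 left
June 2100 has 30 days -> 142 left
July 2100 has 31 days -> 111 left
August 2100 has 31 days -> 80 left
September 2100 has 30 days -> 50 left
October 2100 has 31 days -> 19 left
November 2100: 19 <= 30 -> lands on November 19

Result: 2100-11-19


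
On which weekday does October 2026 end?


October 2026 has 31 days
Anchor: Jan 1, 2026. With p = 2026 - 1 = 2025: (p + p//4 - p//100 + p//400) mod 7 = (2025 + 506 - 20 + 5) mod 7 = 2516 mod 7 = 3 -> Thursday (Mon=0 ... Sun=6)
Days before October (Jan-Sep): 273; October 1 index = (3 + 273) mod 7 = 3 -> Thursday
Last day offset: 31 - 1 = 30 days
Weekday index = (3 + 30) mod 7 = 5

Saturday, October 31


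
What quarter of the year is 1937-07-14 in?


Month: July (month 7)
Q1: Jan-Mar, Q2: Apr-Jun, Q3: Jul-Sep, Q4: Oct-Dec

Q3


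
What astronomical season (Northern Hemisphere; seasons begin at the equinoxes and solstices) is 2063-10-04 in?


Date: October 4
Astronomical Autumn (approx.; exact equinox/solstice day varies by year): September 22 to December 20
October 4 falls within the Autumn window

Autumn


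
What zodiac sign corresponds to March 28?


Date: March 28
Conventional tropical zodiac dates: Aries from March 21 onward; Taurus starts April 20
March 28 falls within the Aries range

Aries


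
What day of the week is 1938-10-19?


Date: October 19, 1938
Anchor: Jan 1, 1938. With p = 1938 - 1 = 1937: (p + p//4 - p//100 + p//400) mod 7 = (1937 + 484 - 19 + 4) mod 7 = 2406 mod 7 = 5 -> Saturday (Mon=0 ... Sun=6)
Days before October (Jan-Sep): 273; offset = 273 + 19 - 1 = 291
Weekday index = (5 + 291) mod 7 = 2

Day of the week: Wednesday


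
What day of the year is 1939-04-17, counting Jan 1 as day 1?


Date: April 17, 1939
Days in months 1 through 3: 90
Plus 17 days in April

Day of year: 107


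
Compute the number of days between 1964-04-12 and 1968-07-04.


From 1964-04-12 to 1968-07-04
1964-04-12: days before April = 31 + 29 + 31 = 91 (1964 is a leap year); day of year = 91 + 12 = 103
1968-07-04: days before July = 31 + 29 + 31 + 30 + 31 + 30 = 182 (1968 is a leap year); day of year = 182 + 4 = 186
Rest of 1964: 366 - 103 = 263
Full years 1965 (365), 1966 (365), 1967 (365): 1095
Total = 263 + 1095 + 186 = 1544

1544 days


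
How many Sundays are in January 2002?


January 2002 has 31 days
Anchor: Jan 1, 2002. With p = 2002 - 1 = 2001: (p + p//4 - p//100 + p//400) mod 7 = (2001 + 500 - 20 + 5) mod 7 = 2486 mod 7 = 1 -> Tuesday (Mon=0 ... Sun=6)
January 1 is the anchor itself -> Tuesday
First Sunday is January 6
Sundays: 6, 13, 20, 27

4 Sundays


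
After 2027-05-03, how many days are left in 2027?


Day of year: 123 of 365
Remaining = 365 - 123

242 days


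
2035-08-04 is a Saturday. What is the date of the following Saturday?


Current: Saturday
Target: Saturday
Days ahead: 7

Next Saturday: 2035-08-11


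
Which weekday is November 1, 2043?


Target: November 1, 2043
Anchor: Jan 1, 2043. With p = 2043 - 1 = 2042: (p + p//4 - p//100 + p//400) mod 7 = (2042 + 510 - 20 + 5) mod 7 = 2537 mod 7 = 3 -> Thursday (Mon=0 ... Sun=6)
Days before November (Jan-Oct): 304 days
Weekday index = (3 + 304) mod 7 = 6

Sunday


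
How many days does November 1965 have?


November 1965

30 days


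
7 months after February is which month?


February is month 2
2 + 7 = 9

September


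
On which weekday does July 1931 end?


July 1931 has 31 days
Anchor: Jan 1, 1931. With p = 1931 - 1 = 1930: (p + p//4 - p//100 + p//400) mod 7 = (1930 + 482 - 19 + 4) mod 7 = 2397 mod 7 = 3 -> Thursday (Mon=0 ... Sun=6)
Days before July (Jan-Jun): 181; July 1 index = (3 + 181) mod 7 = 2 -> Wednesday
Last day offset: 31 - 1 = 30 days
Weekday index = (2 + 30) mod 7 = 4

Friday, July 31


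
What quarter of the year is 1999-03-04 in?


Month: March (month 3)
Q1: Jan-Mar, Q2: Apr-Jun, Q3: Jul-Sep, Q4: Oct-Dec

Q1


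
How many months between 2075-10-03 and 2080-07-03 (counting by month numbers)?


From October 2075 to July 2080
5 years * 12 = 60 months, minus 3 months = 57

57 months


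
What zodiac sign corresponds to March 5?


Date: March 5
Conventional tropical zodiac dates: Pisces from February 19 onward; Aries starts March 21
March 5 falls within the Pisces range

Pisces


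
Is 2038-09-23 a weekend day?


Anchor: Jan 1, 2038. With p = 2038 - 1 = 2037: (p + p//4 - p//100 + p//400) mod 7 = (2037 + 509 - 20 + 5) mod 7 = 2531 mod 7 = 4 -> Friday (Mon=0 ... Sun=6)
Day of year: 266; offset = 265
Weekday index = (4 + 265) mod 7 = 3 -> Thursday
Weekend days: Saturday, Sunday

No


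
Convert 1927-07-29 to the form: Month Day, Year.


ISO 1927-07-29 parses as year=1927, month=07, day=29
Month 7 -> July

July 29, 1927


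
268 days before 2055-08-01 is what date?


Start: 2055-08-01, subtract 268 days
Back 1 day from August 1 reaches July 31, 2055 -> 267 left
July 2055 has 31 days -> back to June 30, 2055 -> 236 left
June 2055 has 30 days -> back to May 31, 2055 -> 206 left
May 2055 has 31 days -> back to April 30, 2055 -> 175 left
April 2055 has 30 days -> back to March 31, 2055 -> 145 left
March 2055 has 31 days -> back to February 28, 2055 -> 114 left
February 2055 has 28 days -> back to January 31, 2055 -> 86 left
January 2055 has 31 days -> back to December 31, 2054 -> 55 left
December 2054 has 31 days -> back to November 30, 2054 -> 24 left
November 2054: 30 - 24 = 6 -> lands on November 6

Result: 2054-11-06


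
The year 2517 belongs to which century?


Century = (year - 1) // 100 + 1
= (2517 - 1) // 100 + 1
= 2516 // 100 + 1
= 25 + 1

26th century


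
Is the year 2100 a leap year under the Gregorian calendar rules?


Gregorian leap year rule: divisible by 4, but not by 100, unless also by 400.
2100 is divisible by 100 but not 400 -> not a leap year

No


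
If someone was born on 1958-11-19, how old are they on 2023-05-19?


Birth: 1958-11-19
Reference: 2023-05-19
Year difference: 2023 - 1958 = 65
Birthday not yet reached in 2023, subtract 1

64 years old


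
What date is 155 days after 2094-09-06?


Start: 2094-09-06, add 155 days
September 2094 has 30 days: 30 - 6 = 24 days to September 30 -> 131 left
October 2094 has 31 days -> 100 left
November 2094 has 30 days -> 70 left
December 2094 has 31 days -> 39 left
January 2095 has 31 days -> 8 left
February 2095: 8 <= 28 -> lands on February 8

Result: 2095-02-08


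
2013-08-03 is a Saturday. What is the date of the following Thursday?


Current: Saturday
Target: Thursday
Days ahead: 5

Next Thursday: 2013-08-08


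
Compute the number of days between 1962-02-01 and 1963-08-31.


From 1962-02-01 to 1963-08-31
1962-02-01: days before February = 31; day of year = 31 + 1 = 32
1963-08-31: days before August = 31 + 28 + 31 + 30 + 31 + 30 + 31 = 212 (1963 is not a leap year); day of year = 212 + 31 = 243
Rest of 1962: 365 - 32 = 333
Total = 333 + 243 = 576

576 days


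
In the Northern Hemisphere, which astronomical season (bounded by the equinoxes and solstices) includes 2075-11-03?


Date: November 3
Astronomical Autumn (approx.; exact equinox/solstice day varies by year): September 22 to December 20
November 3 falls within the Autumn window

Autumn


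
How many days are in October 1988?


October 1988

31 days


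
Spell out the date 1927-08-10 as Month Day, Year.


ISO 1927-08-10 parses as year=1927, month=08, day=10
Month 8 -> August

August 10, 1927


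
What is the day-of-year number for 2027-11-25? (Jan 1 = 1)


Date: November 25, 2027
Days in months 1 through 10: 304
Plus 25 days in November

Day of year: 329


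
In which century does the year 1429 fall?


Century = (year - 1) // 100 + 1
= (1429 - 1) // 100 + 1
= 1428 // 100 + 1
= 14 + 1

15th century


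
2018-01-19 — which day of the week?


Date: January 19, 2018
Anchor: Jan 1, 2018. With p = 2018 - 1 = 2017: (p + p//4 - p//100 + p//400) mod 7 = (2017 + 504 - 20 + 5) mod 7 = 2506 mod 7 = 0 -> Monday (Mon=0 ... Sun=6)
Days into year = 19 - 1 = 18
Weekday index = (0 + 18) mod 7 = 4

Day of the week: Friday


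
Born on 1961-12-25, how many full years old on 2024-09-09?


Birth: 1961-12-25
Reference: 2024-09-09
Year difference: 2024 - 1961 = 63
Birthday not yet reached in 2024, subtract 1

62 years old


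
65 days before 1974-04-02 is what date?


Start: 1974-04-02, subtract 65 days
Back 2 days from April 2 reaches March 31, 1974 -> 63 left
March 1974 has 31 days -> back to February 28, 1974 -> 32 left
February 1974 has 28 days -> back to January 31, 1974 -> 4 left
January 1974: 31 - 4 = 27 -> lands on January 27

Result: 1974-01-27


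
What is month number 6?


Month 6 of 12

June


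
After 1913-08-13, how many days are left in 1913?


Day of year: 225 of 365
Remaining = 365 - 225

140 days


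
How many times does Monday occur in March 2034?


March 2034 has 31 days
Anchor: Jan 1, 2034. With p = 2034 - 1 = 2033: (p + p//4 - p//100 + p//400) mod 7 = (2033 + 508 - 20 + 5) mod 7 = 2526 mod 7 = 6 -> Sunday (Mon=0 ... Sun=6)
Days before March (Jan-Feb): 59; March 1 index = (6 + 59) mod 7 = 2 -> Wednesday
First Monday is March 6
Mondays: 6, 13, 20, 27

4 Mondays


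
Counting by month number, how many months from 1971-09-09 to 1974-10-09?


From September 1971 to October 1974
3 years * 12 = 36 months, plus 1 month = 37

37 months


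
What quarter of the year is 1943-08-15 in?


Month: August (month 8)
Q1: Jan-Mar, Q2: Apr-Jun, Q3: Jul-Sep, Q4: Oct-Dec

Q3


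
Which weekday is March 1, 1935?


Target: March 1, 1935
Anchor: Jan 1, 1935. With p = 1935 - 1 = 1934: (p + p//4 - p//100 + p//400) mod 7 = (1934 + 483 - 19 + 4) mod 7 = 2402 mod 7 = 1 -> Tuesday (Mon=0 ... Sun=6)
Days before March (Jan-Feb): 59 days
Weekday index = (1 + 59) mod 7 = 4

Friday


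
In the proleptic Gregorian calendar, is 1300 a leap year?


Gregorian leap year rule: divisible by 4, but not by 100, unless also by 400.
1300 is divisible by 100 but not 400 -> not a leap year

No


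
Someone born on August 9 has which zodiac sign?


Date: August 9
Conventional tropical zodiac dates: Leo from July 23 onward; Virgo starts August 23
August 9 falls within the Leo range

Leo


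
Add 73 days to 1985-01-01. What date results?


Start: 1985-01-01, add 73 days
January 1985 has 31 days: 31 - 1 = 30 days to January 31 -> 43 left
February 1985 has 28 days -> 15 left
March 1985: 15 <= 31 -> lands on March 15

Result: 1985-03-15


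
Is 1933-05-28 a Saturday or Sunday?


Anchor: Jan 1, 1933. With p = 1933 - 1 = 1932: (p + p//4 - p//100 + p//400) mod 7 = (1932 + 483 - 19 + 4) mod 7 = 2400 mod 7 = 6 -> Sunday (Mon=0 ... Sun=6)
Day of year: 148; offset = 147
Weekday index = (6 + 147) mod 7 = 6 -> Sunday
Weekend days: Saturday, Sunday

Yes


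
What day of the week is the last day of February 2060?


February 2060 has 29 days
Anchor: Jan 1, 2060. With p = 2060 - 1 = 2059: (p + p//4 - p//100 + p//400) mod 7 = (2059 + 514 - 20 + 5) mod 7 = 2558 mod 7 = 3 -> Thursday (Mon=0 ... Sun=6)
Days before February (Jan): 31; February 1 index = (3 + 31) mod 7 = 6 -> Sunday
Last day offset: 29 - 1 = 28 days
Weekday index = (6 + 28) mod 7 = 6

Sunday, February 29


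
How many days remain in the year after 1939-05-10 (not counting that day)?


Day of year: 130 of 365
Remaining = 365 - 130

235 days


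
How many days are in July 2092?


July 2092

31 days


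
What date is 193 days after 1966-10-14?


Start: 1966-10-14, add 193 days
October 1966 has 31 days: 31 - 14 = 17 days to October 31 -> 176 left
November 1966 has 30 days -> 146 left
December 1966 has 31 days -> 115 left
January 1967 has 31 days -> 84 left
February 1967 has 28 days -> 56 left
March 1967 has 31 days -> 25 left
April 1967: 25 <= 30 -> lands on April 25

Result: 1967-04-25


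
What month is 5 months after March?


March is month 3
3 + 5 = 8

August


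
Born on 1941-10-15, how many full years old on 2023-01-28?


Birth: 1941-10-15
Reference: 2023-01-28
Year difference: 2023 - 1941 = 82
Birthday not yet reached in 2023, subtract 1

81 years old


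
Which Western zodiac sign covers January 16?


Date: January 16
Conventional tropical zodiac dates: Capricorn from December 22 onward; Aquarius starts January 20
January 16 falls within the Capricorn range

Capricorn


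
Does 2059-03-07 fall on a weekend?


Anchor: Jan 1, 2059. With p = 2059 - 1 = 2058: (p + p//4 - p//100 + p//400) mod 7 = (2058 + 514 - 20 + 5) mod 7 = 2557 mod 7 = 2 -> Wednesday (Mon=0 ... Sun=6)
Day of year: 66; offset = 65
Weekday index = (2 + 65) mod 7 = 4 -> Friday
Weekend days: Saturday, Sunday

No


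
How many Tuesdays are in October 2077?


October 2077 has 31 days
Anchor: Jan 1, 2077. With p = 2077 - 1 = 2076: (p + p//4 - p//100 + p//400) mod 7 = (2076 + 519 - 20 + 5) mod 7 = 2580 mod 7 = 4 -> Friday (Mon=0 ... Sun=6)
Days before October (Jan-Sep): 273; October 1 index = (4 + 273) mod 7 = 4 -> Friday
First Tuesday is October 5
Tuesdays: 5, 12, 19, 26

4 Tuesdays


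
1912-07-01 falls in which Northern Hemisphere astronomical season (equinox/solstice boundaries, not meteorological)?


Date: July 1
Astronomical Summer (approx.; exact equinox/solstice day varies by year): June 21 to September 21
July 1 falls within the Summer window

Summer


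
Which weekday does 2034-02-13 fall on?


Date: February 13, 2034
Anchor: Jan 1, 2034. With p = 2034 - 1 = 2033: (p + p//4 - p//100 + p//400) mod 7 = (2033 + 508 - 20 + 5) mod 7 = 2526 mod 7 = 6 -> Sunday (Mon=0 ... Sun=6)
Days before February (Jan): 31; offset = 31 + 13 - 1 = 43
Weekday index = (6 + 43) mod 7 = 0

Day of the week: Monday


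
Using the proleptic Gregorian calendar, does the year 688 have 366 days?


Gregorian leap year rule: divisible by 4, but not by 100, unless also by 400.
688 is divisible by 4 but not 100 -> leap year

Yes


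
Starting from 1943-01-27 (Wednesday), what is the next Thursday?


Current: Wednesday
Target: Thursday
Days ahead: 1

Next Thursday: 1943-01-28


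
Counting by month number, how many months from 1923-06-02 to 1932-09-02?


From June 1923 to September 1932
9 years * 12 = 108 months, plus 3 months = 111

111 months


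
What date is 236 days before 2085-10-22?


Start: 2085-10-22, subtract 236 days
Back 22 days from October 22 reaches September 30, 2085 -> 214 left
September 2085 has 30 days -> back to August 31, 2085 -> 184 left
August 2085 has 31 days -> back to July 31, 2085 -> 153 left
July 2085 has 31 days -> back to June 30, 2085 -> 122 left
June 2085 has 30 days -> back to May 31, 2085 -> 92 left
May 2085 has 31 days -> back to April 30, 2085 -> 61 left
April 2085 has 30 days -> back to March 31, 2085 -> 31 left
March 2085 has 31 days -> back to February 28, 2085 -> 0 left
February 2085: 28 - 0 = 28 -> lands on February 28

Result: 2085-02-28


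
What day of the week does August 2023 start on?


Target: August 1, 2023
Anchor: Jan 1, 2023. With p = 2023 - 1 = 2022: (p + p//4 - p//100 + p//400) mod 7 = (2022 + 505 - 20 + 5) mod 7 = 2512 mod 7 = 6 -> Sunday (Mon=0 ... Sun=6)
Days before August (Jan-Jul): 212 days
Weekday index = (6 + 212) mod 7 = 1

Tuesday


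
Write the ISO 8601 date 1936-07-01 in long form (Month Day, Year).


ISO 1936-07-01 parses as year=1936, month=07, day=01
Month 7 -> July

July 1, 1936


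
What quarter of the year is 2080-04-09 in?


Month: April (month 4)
Q1: Jan-Mar, Q2: Apr-Jun, Q3: Jul-Sep, Q4: Oct-Dec

Q2


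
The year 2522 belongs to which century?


Century = (year - 1) // 100 + 1
= (2522 - 1) // 100 + 1
= 2521 // 100 + 1
= 25 + 1

26th century


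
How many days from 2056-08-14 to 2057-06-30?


From 2056-08-14 to 2057-06-30
2056-08-14: days before August = 31 + 29 + 31 + 30 + 31 + 30 + 31 = 213 (2056 is a leap year); day of year = 213 + 14 = 227
2057-06-30: days before June = 31 + 28 + 31 + 30 + 31 = 151 (2057 is not a leap year); day of year = 151 + 30 = 181
Rest of 2056: 366 - 227 = 139
Total = 139 + 181 = 320

320 days


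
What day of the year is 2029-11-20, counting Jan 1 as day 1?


Date: November 20, 2029
Days in months 1 through 10: 304
Plus 20 days in November

Day of year: 324


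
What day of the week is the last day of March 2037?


March 2037 has 31 days
Anchor: Jan 1, 2037. With p = 2037 - 1 = 2036: (p + p//4 - p//100 + p//400) mod 7 = (2036 + 509 - 20 + 5) mod 7 = 2530 mod 7 = 3 -> Thursday (Mon=0 ... Sun=6)
Days before March (Jan-Feb): 59; March 1 index = (3 + 59) mod 7 = 6 -> Sunday
Last day offset: 31 - 1 = 30 days
Weekday index = (6 + 30) mod 7 = 1

Tuesday, March 31


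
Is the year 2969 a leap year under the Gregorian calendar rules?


Gregorian leap year rule: divisible by 4, but not by 100, unless also by 400.
2969 is not divisible by 4 -> not a leap year

No


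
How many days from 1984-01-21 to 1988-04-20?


From 1984-01-21 to 1988-04-20
1984-01-21: day of year = 21
1988-04-20: days before April = 31 + 29 + 31 = 91 (1988 is a leap year); day of year = 91 + 20 = 111
Rest of 1984: 366 - 21 = 345
Full years 1985 (365), 1986 (365), 1987 (365): 1095
Total = 345 + 1095 + 111 = 1551

1551 days


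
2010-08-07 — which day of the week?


Date: August 7, 2010
Anchor: Jan 1, 2010. With p = 2010 - 1 = 2009: (p + p//4 - p//100 + p//400) mod 7 = (2009 + 502 - 20 + 5) mod 7 = 2496 mod 7 = 4 -> Friday (Mon=0 ... Sun=6)
Days before August (Jan-Jul): 212; offset = 212 + 7 - 1 = 218
Weekday index = (4 + 218) mod 7 = 5

Day of the week: Saturday


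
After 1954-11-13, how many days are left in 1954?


Day of year: 317 of 365
Remaining = 365 - 317

48 days


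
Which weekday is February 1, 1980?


Target: February 1, 1980
Anchor: Jan 1, 1980. With p = 1980 - 1 = 1979: (p + p//4 - p//100 + p//400) mod 7 = (1979 + 494 - 19 + 4) mod 7 = 2458 mod 7 = 1 -> Tuesday (Mon=0 ... Sun=6)
Days before February (Jan): 31 days
Weekday index = (1 + 31) mod 7 = 4

Friday


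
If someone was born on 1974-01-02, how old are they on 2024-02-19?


Birth: 1974-01-02
Reference: 2024-02-19
Year difference: 2024 - 1974 = 50

50 years old


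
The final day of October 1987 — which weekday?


October 1987 has 31 days
Anchor: Jan 1, 1987. With p = 1987 - 1 = 1986: (p + p//4 - p//100 + p//400) mod 7 = (1986 + 496 - 19 + 4) mod 7 = 2467 mod 7 = 3 -> Thursday (Mon=0 ... Sun=6)
Days before October (Jan-Sep): 273; October 1 index = (3 + 273) mod 7 = 3 -> Thursday
Last day offset: 31 - 1 = 30 days
Weekday index = (3 + 30) mod 7 = 5

Saturday, October 31


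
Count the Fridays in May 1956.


May 1956 has 31 days
Anchor: Jan 1, 1956. With p = 1956 - 1 = 1955: (p + p//4 - p//100 + p//400) mod 7 = (1955 + 488 - 19 + 4) mod 7 = 2428 mod 7 = 6 -> Sunday (Mon=0 ... Sun=6)
Days before May (Jan-Apr): 121; May 1 index = (6 + 121) mod 7 = 1 -> Tuesday
First Friday is May 4
Fridays: 4, 11, 18, 25

4 Fridays


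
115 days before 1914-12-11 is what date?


Start: 1914-12-11, subtract 115 days
Back 11 days from December 11 reaches November 30, 1914 -> 104 left
November 1914 has 30 days -> back to October 31, 1914 -> 74 left
October 1914 has 31 days -> back to September 30, 1914 -> 43 left
September 1914 has 30 days -> back to August 31, 1914 -> 13 left
August 1914: 31 - 13 = 18 -> lands on August 18

Result: 1914-08-18


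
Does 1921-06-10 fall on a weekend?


Anchor: Jan 1, 1921. With p = 1921 - 1 = 1920: (p + p//4 - p//100 + p//400) mod 7 = (1920 + 480 - 19 + 4) mod 7 = 2385 mod 7 = 5 -> Saturday (Mon=0 ... Sun=6)
Day of year: 161; offset = 160
Weekday index = (5 + 160) mod 7 = 4 -> Friday
Weekend days: Saturday, Sunday

No


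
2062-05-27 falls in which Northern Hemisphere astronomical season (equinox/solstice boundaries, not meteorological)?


Date: May 27
Astronomical Spring (approx.; exact equinox/solstice day varies by year): March 20 to June 20
May 27 falls within the Spring window

Spring


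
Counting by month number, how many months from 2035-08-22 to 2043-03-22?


From August 2035 to March 2043
8 years * 12 = 96 months, minus 5 months = 91

91 months


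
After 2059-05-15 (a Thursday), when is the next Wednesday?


Current: Thursday
Target: Wednesday
Days ahead: 6

Next Wednesday: 2059-05-21


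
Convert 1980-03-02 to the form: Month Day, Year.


ISO 1980-03-02 parses as year=1980, month=03, day=02
Month 3 -> March

March 2, 1980


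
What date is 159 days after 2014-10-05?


Start: 2014-10-05, add 159 days
October 2014 has 31 days: 31 - 5 = 26 days to October 31 -> 133 left
November 2014 has 30 days -> 103 left
December 2014 has 31 days -> 72 left
January 2015 has 31 days -> 41 left
February 2015 has 28 days -> 13 left
March 2015: 13 <= 31 -> lands on March 13

Result: 2015-03-13


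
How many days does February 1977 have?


February 1977 (leap year: no)

28 days


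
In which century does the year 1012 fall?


Century = (year - 1) // 100 + 1
= (1012 - 1) // 100 + 1
= 1011 // 100 + 1
= 10 + 1

11th century


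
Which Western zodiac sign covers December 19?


Date: December 19
Conventional tropical zodiac dates: Sagittarius from November 22 onward; Capricorn starts December 22
December 19 falls within the Sagittarius range

Sagittarius


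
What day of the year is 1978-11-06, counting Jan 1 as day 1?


Date: November 6, 1978
Days in months 1 through 10: 304
Plus 6 days in November

Day of year: 310


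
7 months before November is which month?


November is month 11
11 - 7 = 4

April


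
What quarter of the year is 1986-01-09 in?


Month: January (month 1)
Q1: Jan-Mar, Q2: Apr-Jun, Q3: Jul-Sep, Q4: Oct-Dec

Q1


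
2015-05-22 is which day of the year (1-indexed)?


Date: May 22, 2015
Days in months 1 through 4: 120
Plus 22 days in May

Day of year: 142


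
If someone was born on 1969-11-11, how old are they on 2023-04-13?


Birth: 1969-11-11
Reference: 2023-04-13
Year difference: 2023 - 1969 = 54
Birthday not yet reached in 2023, subtract 1

53 years old


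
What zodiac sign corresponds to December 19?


Date: December 19
Conventional tropical zodiac dates: Sagittarius from November 22 onward; Capricorn starts December 22
December 19 falls within the Sagittarius range

Sagittarius


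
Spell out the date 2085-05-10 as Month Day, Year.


ISO 2085-05-10 parses as year=2085, month=05, day=10
Month 5 -> May

May 10, 2085


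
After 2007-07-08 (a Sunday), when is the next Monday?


Current: Sunday
Target: Monday
Days ahead: 1

Next Monday: 2007-07-09


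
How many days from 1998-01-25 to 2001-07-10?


From 1998-01-25 to 2001-07-10
1998-01-25: day of year = 25
2001-07-10: days before July = 31 + 28 + 31 + 30 + 31 + 30 = 181 (2001 is not a leap year); day of year = 181 + 10 = 191
Rest of 1998: 365 - 25 = 340
Full years 1999 (365), 2000 (366): 731
Total = 340 + 731 + 191 = 1262

1262 days


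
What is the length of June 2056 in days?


June 2056

30 days


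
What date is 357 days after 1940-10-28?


Start: 1940-10-28, add 357 days
October 1940 has 31 days: 31 - 28 = 3 days to October 31 -> 354 left
November 1940 has 30 days -> 324 left
December 1940 has 31 days -> 293 left
January 1941 has 31 days -> 262 left
February 1941 has 28 days -> 234 left
March 1941 has 31 days -> 203 left
April 1941 has 30 days -> 173 left
May 1941 has 31 days -> 142 left
June 1941 has 30 days -> 112 left
July 1941 has 31 days -> 81 left
August 1941 has 31 days -> 50 left
September 1941 has 30 days -> 20 left
October 1941: 20 <= 31 -> lands on October 20

Result: 1941-10-20


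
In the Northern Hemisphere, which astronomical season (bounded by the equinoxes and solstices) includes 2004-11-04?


Date: November 4
Astronomical Autumn (approx.; exact equinox/solstice day varies by year): September 22 to December 20
November 4 falls within the Autumn window

Autumn


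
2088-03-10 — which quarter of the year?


Month: March (month 3)
Q1: Jan-Mar, Q2: Apr-Jun, Q3: Jul-Sep, Q4: Oct-Dec

Q1


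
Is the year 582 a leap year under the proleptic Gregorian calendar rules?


Gregorian leap year rule: divisible by 4, but not by 100, unless also by 400.
582 is not divisible by 4 -> not a leap year

No


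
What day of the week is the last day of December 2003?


December 2003 has 31 days
Anchor: Jan 1, 2003. With p = 2003 - 1 = 2002: (p + p//4 - p//100 + p//400) mod 7 = (2002 + 500 - 20 + 5) mod 7 = 2487 mod 7 = 2 -> Wednesday (Mon=0 ... Sun=6)
Days before December (Jan-Nov): 334; December 1 index = (2 + 334) mod 7 = 0 -> Monday
Last day offset: 31 - 1 = 30 days
Weekday index = (0 + 30) mod 7 = 2

Wednesday, December 31


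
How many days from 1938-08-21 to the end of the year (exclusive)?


Day of year: 233 of 365
Remaining = 365 - 233

132 days


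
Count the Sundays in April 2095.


April 2095 has 30 days
Anchor: Jan 1, 2095. With p = 2095 - 1 = 2094: (p + p//4 - p//100 + p//400) mod 7 = (2094 + 523 - 20 + 5) mod 7 = 2602 mod 7 = 5 -> Saturday (Mon=0 ... Sun=6)
Days before April (Jan-Mar): 90; April 1 index = (5 + 90) mod 7 = 4 -> Friday
First Sunday is April 3
Sundays: 3, 10, 17, 24

4 Sundays


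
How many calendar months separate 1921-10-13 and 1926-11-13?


From October 1921 to November 1926
5 years * 12 = 60 months, plus 1 month = 61

61 months


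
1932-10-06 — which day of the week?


Date: October 6, 1932
Anchor: Jan 1, 1932. With p = 1932 - 1 = 1931: (p + p//4 - p//100 + p//400) mod 7 = (1931 + 482 - 19 + 4) mod 7 = 2398 mod 7 = 4 -> Friday (Mon=0 ... Sun=6)
Days before October (Jan-Sep): 274; offset = 274 + 6 - 1 = 279
Weekday index = (4 + 279) mod 7 = 3

Day of the week: Thursday


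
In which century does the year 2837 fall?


Century = (year - 1) // 100 + 1
= (2837 - 1) // 100 + 1
= 2836 // 100 + 1
= 28 + 1

29th century


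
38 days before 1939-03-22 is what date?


Start: 1939-03-22, subtract 38 days
Back 22 days from March 22 reaches February 28, 1939 -> 16 left
February 1939: 28 - 16 = 12 -> lands on February 12

Result: 1939-02-12


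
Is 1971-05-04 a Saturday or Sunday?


Anchor: Jan 1, 1971. With p = 1971 - 1 = 1970: (p + p//4 - p//100 + p//400) mod 7 = (1970 + 492 - 19 + 4) mod 7 = 2447 mod 7 = 4 -> Friday (Mon=0 ... Sun=6)
Day of year: 124; offset = 123
Weekday index = (4 + 123) mod 7 = 1 -> Tuesday
Weekend days: Saturday, Sunday

No


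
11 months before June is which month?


June is month 6
6 - 11 = -5; wrap: -5 + 12 = 7

July


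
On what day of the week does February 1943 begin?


Target: February 1, 1943
Anchor: Jan 1, 1943. With p = 1943 - 1 = 1942: (p + p//4 - p//100 + p//400) mod 7 = (1942 + 485 - 19 + 4) mod 7 = 2412 mod 7 = 4 -> Friday (Mon=0 ... Sun=6)
Days before February (Jan): 31 days
Weekday index = (4 + 31) mod 7 = 0

Monday


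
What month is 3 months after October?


October is month 10
10 + 3 = 13; wrap: 13 - 12 = 1

January


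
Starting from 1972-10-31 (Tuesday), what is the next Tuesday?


Current: Tuesday
Target: Tuesday
Days ahead: 7

Next Tuesday: 1972-11-07


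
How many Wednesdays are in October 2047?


October 2047 has 31 days
Anchor: Jan 1, 2047. With p = 2047 - 1 = 2046: (p + p//4 - p//100 + p//400) mod 7 = (2046 + 511 - 20 + 5) mod 7 = 2542 mod 7 = 1 -> Tuesday (Mon=0 ... Sun=6)
Days before October (Jan-Sep): 273; October 1 index = (1 + 273) mod 7 = 1 -> Tuesday
First Wednesday is October 2
Wednesdays: 2, 9, 16, 23, 30

5 Wednesdays


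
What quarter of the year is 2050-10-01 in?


Month: October (month 10)
Q1: Jan-Mar, Q2: Apr-Jun, Q3: Jul-Sep, Q4: Oct-Dec

Q4


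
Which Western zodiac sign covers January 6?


Date: January 6
Conventional tropical zodiac dates: Capricorn from December 22 onward; Aquarius starts January 20
January 6 falls within the Capricorn range

Capricorn


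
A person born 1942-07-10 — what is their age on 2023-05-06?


Birth: 1942-07-10
Reference: 2023-05-06
Year difference: 2023 - 1942 = 81
Birthday not yet reached in 2023, subtract 1

80 years old


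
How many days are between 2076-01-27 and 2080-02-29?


From 2076-01-27 to 2080-02-29
2076-01-27: day of year = 27
2080-02-29: days before February = 31; day of year = 31 + 29 = 60
Rest of 2076: 366 - 27 = 339
Full years 2077 (365), 2078 (365), 2079 (365): 1095
Total = 339 + 1095 + 60 = 1494

1494 days


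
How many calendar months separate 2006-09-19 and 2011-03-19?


From September 2006 to March 2011
5 years * 12 = 60 months, minus 6 months = 54

54 months


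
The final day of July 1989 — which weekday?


July 1989 has 31 days
Anchor: Jan 1, 1989. With p = 1989 - 1 = 1988: (p + p//4 - p//100 + p//400) mod 7 = (1988 + 497 - 19 + 4) mod 7 = 2470 mod 7 = 6 -> Sunday (Mon=0 ... Sun=6)
Days before July (Jan-Jun): 181; July 1 index = (6 + 181) mod 7 = 5 -> Saturday
Last day offset: 31 - 1 = 30 days
Weekday index = (5 + 30) mod 7 = 0

Monday, July 31


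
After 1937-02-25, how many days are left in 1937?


Day of year: 56 of 365
Remaining = 365 - 56

309 days


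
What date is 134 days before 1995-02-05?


Start: 1995-02-05, subtract 134 days
Back 5 days from February 5 reaches January 31, 1995 -> 129 left
January 1995 has 31 days -> back to December 31, 1994 -> 98 left
December 1994 has 31 days -> back to November 30, 1994 -> 67 left
November 1994 has 30 days -> back to October 31, 1994 -> 37 left
October 1994 has 31 days -> back to September 30, 1994 -> 6 left
September 1994: 30 - 6 = 24 -> lands on September 24

Result: 1994-09-24


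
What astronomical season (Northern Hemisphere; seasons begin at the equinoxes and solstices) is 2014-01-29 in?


Date: January 29
Astronomical Winter (approx.; exact equinox/solstice day varies by year): December 21 to March 19
January 29 falls within the Winter window

Winter


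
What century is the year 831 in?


Century = (year - 1) // 100 + 1
= (831 - 1) // 100 + 1
= 830 // 100 + 1
= 8 + 1

9th century


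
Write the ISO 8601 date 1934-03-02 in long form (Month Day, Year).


ISO 1934-03-02 parses as year=1934, month=03, day=02
Month 3 -> March

March 2, 1934


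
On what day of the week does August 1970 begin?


Target: August 1, 1970
Anchor: Jan 1, 1970. With p = 1970 - 1 = 1969: (p + p//4 - p//100 + p//400) mod 7 = (1969 + 492 - 19 + 4) mod 7 = 2446 mod 7 = 3 -> Thursday (Mon=0 ... Sun=6)
Days before August (Jan-Jul): 212 days
Weekday index = (3 + 212) mod 7 = 5

Saturday


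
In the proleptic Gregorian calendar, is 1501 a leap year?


Gregorian leap year rule: divisible by 4, but not by 100, unless also by 400.
1501 is not divisible by 4 -> not a leap year

No


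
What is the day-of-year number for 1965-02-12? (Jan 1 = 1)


Date: February 12, 1965
Days in months 1 through 1: 31
Plus 12 days in February

Day of year: 43


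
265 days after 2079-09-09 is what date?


Start: 2079-09-09, add 265 days
September 2079 has 30 days: 30 - 9 = 21 days to September 30 -> 244 left
October 2079 has 31 days -> 213 left
November 2079 has 30 days -> 183 left
December 2079 has 31 days -> 152 left
January 2080 has 31 days -> 121 left
February 2080 has 29 days -> 92 left
March 2080 has 31 days -> 61 left
April 2080 has 30 days -> 31 left
May 2080: 31 <= 31 -> lands on May 31

Result: 2080-05-31


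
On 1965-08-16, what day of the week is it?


Date: August 16, 1965
Anchor: Jan 1, 1965. With p = 1965 - 1 = 1964: (p + p//4 - p//100 + p//400) mod 7 = (1964 + 491 - 19 + 4) mod 7 = 2440 mod 7 = 4 -> Friday (Mon=0 ... Sun=6)
Days before August (Jan-Jul): 212; offset = 212 + 16 - 1 = 227
Weekday index = (4 + 227) mod 7 = 0

Day of the week: Monday


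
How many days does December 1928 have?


December 1928

31 days


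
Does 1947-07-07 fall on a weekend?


Anchor: Jan 1, 1947. With p = 1947 - 1 = 1946: (p + p//4 - p//100 + p//400) mod 7 = (1946 + 486 - 19 + 4) mod 7 = 2417 mod 7 = 2 -> Wednesday (Mon=0 ... Sun=6)
Day of year: 188; offset = 187
Weekday index = (2 + 187) mod 7 = 0 -> Monday
Weekend days: Saturday, Sunday

No


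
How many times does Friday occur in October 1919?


October 1919 has 31 days
Anchor: Jan 1, 1919. With p = 1919 - 1 = 1918: (p + p//4 - p//100 + p//400) mod 7 = (1918 + 479 - 19 + 4) mod 7 = 2382 mod 7 = 2 -> Wednesday (Mon=0 ... Sun=6)
Days before October (Jan-Sep): 273; October 1 index = (2 + 273) mod 7 = 2 -> Wednesday
First Friday is October 3
Fridays: 3, 10, 17, 24, 31

5 Fridays


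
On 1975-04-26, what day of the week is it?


Date: April 26, 1975
Anchor: Jan 1, 1975. With p = 1975 - 1 = 1974: (p + p//4 - p//100 + p//400) mod 7 = (1974 + 493 - 19 + 4) mod 7 = 2452 mod 7 = 2 -> Wednesday (Mon=0 ... Sun=6)
Days before April (Jan-Mar): 90; offset = 90 + 26 - 1 = 115
Weekday index = (2 + 115) mod 7 = 5

Day of the week: Saturday


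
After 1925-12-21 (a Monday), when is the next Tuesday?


Current: Monday
Target: Tuesday
Days ahead: 1

Next Tuesday: 1925-12-22


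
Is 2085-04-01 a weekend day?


Anchor: Jan 1, 2085. With p = 2085 - 1 = 2084: (p + p//4 - p//100 + p//400) mod 7 = (2084 + 521 - 20 + 5) mod 7 = 2590 mod 7 = 0 -> Monday (Mon=0 ... Sun=6)
Day of year: 91; offset = 90
Weekday index = (0 + 90) mod 7 = 6 -> Sunday
Weekend days: Saturday, Sunday

Yes


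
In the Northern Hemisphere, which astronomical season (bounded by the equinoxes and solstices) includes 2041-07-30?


Date: July 30
Astronomical Summer (approx.; exact equinox/solstice day varies by year): June 21 to September 21
July 30 falls within the Summer window

Summer


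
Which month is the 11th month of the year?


Month 11 of 12

November


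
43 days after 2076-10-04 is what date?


Start: 2076-10-04, add 43 days
October 2076 has 31 days: 31 - 4 = 27 days to October 31 -> 16 left
November 2076: 16 <= 30 -> lands on November 16

Result: 2076-11-16


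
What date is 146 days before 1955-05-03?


Start: 1955-05-03, subtract 146 days
Back 3 days from May 3 reaches April 30, 1955 -> 143 left
April 1955 has 30 days -> back to March 31, 1955 -> 113 left
March 1955 has 31 days -> back to February 28, 1955 -> 82 left
February 1955 has 28 days -> back to January 31, 1955 -> 54 left
January 1955 has 31 days -> back to December 31, 1954 -> 23 left
December 1954: 31 - 23 = 8 -> lands on December 8

Result: 1954-12-08


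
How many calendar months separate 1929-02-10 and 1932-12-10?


From February 1929 to December 1932
3 years * 12 = 36 months, plus 10 months = 46

46 months


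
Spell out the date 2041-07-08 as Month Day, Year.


ISO 2041-07-08 parses as year=2041, month=07, day=08
Month 7 -> July

July 8, 2041


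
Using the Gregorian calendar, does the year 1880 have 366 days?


Gregorian leap year rule: divisible by 4, but not by 100, unless also by 400.
1880 is divisible by 4 but not 100 -> leap year

Yes


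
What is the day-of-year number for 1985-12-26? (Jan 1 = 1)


Date: December 26, 1985
Days in months 1 through 11: 334
Plus 26 days in December

Day of year: 360


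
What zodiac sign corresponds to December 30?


Date: December 30
Conventional tropical zodiac dates: Capricorn from December 22 onward; Aquarius starts January 20
December 30 falls within the Capricorn range

Capricorn


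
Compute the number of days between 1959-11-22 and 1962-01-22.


From 1959-11-22 to 1962-01-22
1959-11-22: days before November = 31 + 28 + 31 + 30 + 31 + 30 + 31 + 31 + 30 + 31 = 304 (1959 is not a leap year); day of year = 304 + 22 = 326
1962-01-22: day of year = 22
Rest of 1959: 365 - 326 = 39
Full years 1960 (366), 1961 (365): 731
Total = 39 + 731 + 22 = 792

792 days


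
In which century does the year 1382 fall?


Century = (year - 1) // 100 + 1
= (1382 - 1) // 100 + 1
= 1381 // 100 + 1
= 13 + 1

14th century


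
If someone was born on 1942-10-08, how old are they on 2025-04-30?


Birth: 1942-10-08
Reference: 2025-04-30
Year difference: 2025 - 1942 = 83
Birthday not yet reached in 2025, subtract 1

82 years old


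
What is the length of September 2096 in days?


September 2096

30 days


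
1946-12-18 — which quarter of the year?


Month: December (month 12)
Q1: Jan-Mar, Q2: Apr-Jun, Q3: Jul-Sep, Q4: Oct-Dec

Q4


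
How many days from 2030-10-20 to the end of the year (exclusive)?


Day of year: 293 of 365
Remaining = 365 - 293

72 days


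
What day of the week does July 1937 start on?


Target: July 1, 1937
Anchor: Jan 1, 1937. With p = 1937 - 1 = 1936: (p + p//4 - p//100 + p//400) mod 7 = (1936 + 484 - 19 + 4) mod 7 = 2405 mod 7 = 4 -> Friday (Mon=0 ... Sun=6)
Days before July (Jan-Jun): 181 days
Weekday index = (4 + 181) mod 7 = 3

Thursday


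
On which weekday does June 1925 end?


June 1925 has 30 days
Anchor: Jan 1, 1925. With p = 1925 - 1 = 1924: (p + p//4 - p//100 + p//400) mod 7 = (1924 + 481 - 19 + 4) mod 7 = 2390 mod 7 = 3 -> Thursday (Mon=0 ... Sun=6)
Days before June (Jan-May): 151; June 1 index = (3 + 151) mod 7 = 0 -> Monday
Last day offset: 30 - 1 = 29 days
Weekday index = (0 + 29) mod 7 = 1

Tuesday, June 30


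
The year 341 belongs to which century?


Century = (year - 1) // 100 + 1
= (341 - 1) // 100 + 1
= 340 // 100 + 1
= 3 + 1

4th century


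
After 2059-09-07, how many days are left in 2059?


Day of year: 250 of 365
Remaining = 365 - 250

115 days


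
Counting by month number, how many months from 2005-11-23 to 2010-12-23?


From November 2005 to December 2010
5 years * 12 = 60 months, plus 1 month = 61

61 months


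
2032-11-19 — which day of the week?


Date: November 19, 2032
Anchor: Jan 1, 2032. With p = 2032 - 1 = 2031: (p + p//4 - p//100 + p//400) mod 7 = (2031 + 507 - 20 + 5) mod 7 = 2523 mod 7 = 3 -> Thursday (Mon=0 ... Sun=6)
Days before November (Jan-Oct): 305; offset = 305 + 19 - 1 = 323
Weekday index = (3 + 323) mod 7 = 4

Day of the week: Friday


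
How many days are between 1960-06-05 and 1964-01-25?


From 1960-06-05 to 1964-01-25
1960-06-05: days before June = 31 + 29 + 31 + 30 + 31 = 152 (1960 is a leap year); day of year = 152 + 5 = 157
1964-01-25: day of year = 25
Rest of 1960: 366 - 157 = 209
Full years 1961 (365), 1962 (365), 1963 (365): 1095
Total = 209 + 1095 + 25 = 1329

1329 days


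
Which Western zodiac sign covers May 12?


Date: May 12
Conventional tropical zodiac dates: Taurus from April 20 onward; Gemini starts May 21
May 12 falls within the Taurus range

Taurus


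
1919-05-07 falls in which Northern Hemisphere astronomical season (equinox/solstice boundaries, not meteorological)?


Date: May 7
Astronomical Spring (approx.; exact equinox/solstice day varies by year): March 20 to June 20
May 7 falls within the Spring window

Spring


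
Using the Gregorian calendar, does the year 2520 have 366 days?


Gregorian leap year rule: divisible by 4, but not by 100, unless also by 400.
2520 is divisible by 4 but not 100 -> leap year

Yes
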